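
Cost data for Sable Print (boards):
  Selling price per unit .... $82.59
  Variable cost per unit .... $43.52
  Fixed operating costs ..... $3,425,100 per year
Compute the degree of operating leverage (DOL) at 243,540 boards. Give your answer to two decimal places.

1.56

At 243,540 units, contribution = 243,540 × $39.07 = $9,515,107.80.
EBIT = $9,515,107.80 − $3,425,100 = $6,090,007.80.
Degree of operating leverage = $9,515,107.80 / $6,090,007.80 = 1.5624.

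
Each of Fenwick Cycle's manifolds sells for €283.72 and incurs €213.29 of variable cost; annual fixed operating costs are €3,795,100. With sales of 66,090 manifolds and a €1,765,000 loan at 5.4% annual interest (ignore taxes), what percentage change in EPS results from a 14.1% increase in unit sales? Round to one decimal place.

+85.9%

At 66,090 units, contribution = 66,090 × €70.43 = €4,654,718.70.
EBIT = €4,654,718.70 − €3,795,100 = €859,618.70.
After interest of €95,310.00, pre-tax earnings = €764,308.70.
Degree of combined leverage = contribution ÷ (EBIT − I) = €4,654,718.70 ÷ €764,308.70 = 6.0901.
%ΔEPS = DCL × %ΔSales = 6.0901 × +14.1% = +85.9%.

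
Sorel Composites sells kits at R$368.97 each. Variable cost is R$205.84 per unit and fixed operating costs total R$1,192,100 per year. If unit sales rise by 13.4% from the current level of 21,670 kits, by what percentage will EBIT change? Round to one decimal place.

Contribution at this volume is 21,670 × R$163.13 = R$3,535,027.10.
Subtracting fixed costs: EBIT = R$3,535,027.10 − R$1,192,100 = R$2,342,927.10.
DOL = contribution ÷ EBIT = R$3,535,027.10 ÷ R$2,342,927.10 = 1.5088.
%ΔEBIT = DOL × %ΔSales = 1.5088 × +13.4% = +20.2%.

+20.2%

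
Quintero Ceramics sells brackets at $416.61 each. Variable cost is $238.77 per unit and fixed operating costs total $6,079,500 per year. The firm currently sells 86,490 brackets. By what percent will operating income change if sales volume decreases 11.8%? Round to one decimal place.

Total contribution margin = 86,490 × $177.84 = $15,381,381.60.
EBIT = $15,381,381.60 − $6,079,500 = $9,301,881.60.
So DOL = total CM / EBIT = $15,381,381.60 / $9,301,881.60 = 1.6536.
Operating income changes by 1.6536 × -11.8% = -19.5%.

-19.5%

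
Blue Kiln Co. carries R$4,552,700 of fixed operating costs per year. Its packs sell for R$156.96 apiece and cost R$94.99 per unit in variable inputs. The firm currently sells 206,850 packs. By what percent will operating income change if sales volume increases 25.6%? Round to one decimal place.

+39.7%

Total contribution margin = 206,850 × R$61.97 = R$12,818,494.50.
Subtracting fixed costs: EBIT = R$12,818,494.50 − R$4,552,700 = R$8,265,794.50.
So DOL = total CM / EBIT = R$12,818,494.50 / R$8,265,794.50 = 1.5508.
Operating income changes by 1.5508 × +25.6% = +39.7%.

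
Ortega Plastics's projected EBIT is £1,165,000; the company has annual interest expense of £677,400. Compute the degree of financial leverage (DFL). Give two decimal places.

Annual interest charges come to £677,400.00.
Degree of financial leverage = EBIT / (EBIT − interest) = £1,165,000 / £487,600.00 = 2.3893.

2.39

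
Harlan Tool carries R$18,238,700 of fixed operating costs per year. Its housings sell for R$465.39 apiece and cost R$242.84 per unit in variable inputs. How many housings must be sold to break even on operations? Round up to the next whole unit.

81,954 housings

Each unit contributes R$465.39 − R$242.84 = R$222.55.
Units to break even: R$18,238,700 ÷ R$222.55 = 81,953.27, rounded up to 81,954.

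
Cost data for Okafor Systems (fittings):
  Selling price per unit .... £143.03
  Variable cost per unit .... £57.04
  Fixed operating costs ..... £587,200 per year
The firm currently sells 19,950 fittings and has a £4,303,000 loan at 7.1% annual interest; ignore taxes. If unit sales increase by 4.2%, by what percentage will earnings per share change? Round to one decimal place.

Total contribution margin = 19,950 × £85.99 = £1,715,500.50.
Operating income = contribution − fixed costs = £1,715,500.50 − £587,200 = £1,128,300.50.
Interest = £305,513.00, so EBIT − I = £822,787.50.
DCL = total CM / (EBIT − I) = £1,715,500.50 / £822,787.50 = 2.0850.
EPS therefore changes by 2.0850 × (+4.2%) = +8.8%.

+8.8%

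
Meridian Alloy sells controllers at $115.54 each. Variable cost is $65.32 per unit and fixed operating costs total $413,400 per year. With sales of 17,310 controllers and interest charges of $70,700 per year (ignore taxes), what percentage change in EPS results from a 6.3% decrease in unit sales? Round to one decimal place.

-14.2%

At 17,310 units, contribution = 17,310 × $50.22 = $869,308.20.
Operating income = contribution − fixed costs = $869,308.20 − $413,400 = $455,908.20.
Interest = $70,700.00, so EBIT − I = $385,208.20.
Degree of combined leverage = contribution ÷ (EBIT − I) = $869,308.20 ÷ $385,208.20 = 2.2567.
EPS therefore changes by 2.2567 × (-6.3%) = -14.2%.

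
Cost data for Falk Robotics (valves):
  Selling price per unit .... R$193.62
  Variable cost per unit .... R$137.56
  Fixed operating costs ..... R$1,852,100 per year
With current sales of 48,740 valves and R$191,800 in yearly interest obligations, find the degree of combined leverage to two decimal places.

3.97

Contribution at this volume is 48,740 × R$56.06 = R$2,732,364.40.
Operating income = contribution − fixed costs = R$2,732,364.40 − R$1,852,100 = R$880,264.40. Interest = R$191,800.00, so EBIT − I = R$688,464.40.
DCL = contribution ÷ (EBIT − I) = R$2,732,364.40 ÷ R$688,464.40 = 3.9688.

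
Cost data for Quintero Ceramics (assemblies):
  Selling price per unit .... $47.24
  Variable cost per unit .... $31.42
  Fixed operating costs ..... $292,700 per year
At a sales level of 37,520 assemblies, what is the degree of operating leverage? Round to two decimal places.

1.97

At 37,520 units, contribution = 37,520 × $15.82 = $593,566.40.
EBIT = $593,566.40 − $292,700 = $300,866.40.
Degree of operating leverage = $593,566.40 / $300,866.40 = 1.9729.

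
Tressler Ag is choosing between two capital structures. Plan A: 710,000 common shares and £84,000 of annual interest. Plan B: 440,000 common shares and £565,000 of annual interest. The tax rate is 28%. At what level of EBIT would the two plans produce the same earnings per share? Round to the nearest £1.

Set EPS_A = EPS_B: (EBIT − £84,000)(1 − 0.28) ÷ 710,000 = (EBIT − £565,000)(1 − 0.28) ÷ 440,000.
The (1 − t) factor cancels: (EBIT − 84,000) × 440,000 = (EBIT − 565,000) × 710,000.
Solving, EBIT = (565,000·710,000 − 84,000·440,000) / (710,000 − 440,000) = 364,190,000,000 / 270,000 = 1,348,851.85.

£1,348,852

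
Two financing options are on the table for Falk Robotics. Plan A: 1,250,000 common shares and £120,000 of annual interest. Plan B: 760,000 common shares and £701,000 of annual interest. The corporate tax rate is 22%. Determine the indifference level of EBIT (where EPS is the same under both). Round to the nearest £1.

Set EPS_A = EPS_B: (EBIT − £120,000)(1 − 0.22) ÷ 1,250,000 = (EBIT − £701,000)(1 − 0.22) ÷ 760,000.
The (1 − t) factor cancels: (EBIT − 120,000) × 760,000 = (EBIT − 701,000) × 1,250,000.
EBIT × (1,250,000 − 760,000) = 701,000 × 1,250,000 − 120,000 × 760,000 = 785,050,000,000, so EBIT = 785,050,000,000 ÷ 490,000 = 1,602,142.86.

£1,602,143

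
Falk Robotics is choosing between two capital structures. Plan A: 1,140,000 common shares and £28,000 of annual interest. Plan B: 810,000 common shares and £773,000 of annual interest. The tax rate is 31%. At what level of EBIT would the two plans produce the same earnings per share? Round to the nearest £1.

£2,601,636

Set EPS_A = EPS_B: (EBIT − £28,000)(1 − 0.31) ÷ 1,140,000 = (EBIT − £773,000)(1 − 0.31) ÷ 810,000.
The (1 − t) factor cancels: (EBIT − 28,000) × 810,000 = (EBIT − 773,000) × 1,140,000.
Solving, EBIT = (773,000·1,140,000 − 28,000·810,000) / (1,140,000 − 810,000) = 858,540,000,000 / 330,000 = 2,601,636.36.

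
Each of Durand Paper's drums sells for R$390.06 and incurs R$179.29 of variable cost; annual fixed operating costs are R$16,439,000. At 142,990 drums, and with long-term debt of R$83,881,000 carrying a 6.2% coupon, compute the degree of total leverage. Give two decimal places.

3.55

Total contribution margin = 142,990 × R$210.77 = R$30,138,002.30.
Subtracting fixed costs: EBIT = R$30,138,002.30 − R$16,439,000 = R$13,699,002.30. Interest = R$5,200,622.00.
DOL = R$30,138,002.30 ÷ R$13,699,002.30 = 2.2000; DFL = R$13,699,002.30 ÷ R$8,498,380.30 = 1.6120.
Combined leverage = 2.2000 × 1.6120 = 3.5464.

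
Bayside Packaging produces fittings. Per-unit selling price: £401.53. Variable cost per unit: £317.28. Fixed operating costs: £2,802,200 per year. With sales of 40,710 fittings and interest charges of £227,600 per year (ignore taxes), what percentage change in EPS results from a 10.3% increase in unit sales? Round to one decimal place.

+88.3%

Total contribution margin = 40,710 × £84.25 = £3,429,817.50.
EBIT = £3,429,817.50 − £2,802,200 = £627,617.50.
After interest of £227,600.00, pre-tax earnings = £400,017.50.
DCL = total CM / (EBIT − I) = £3,429,817.50 / £400,017.50 = 8.5742.
%ΔEPS = DCL × %ΔSales = 8.5742 × +10.3% = +88.3%.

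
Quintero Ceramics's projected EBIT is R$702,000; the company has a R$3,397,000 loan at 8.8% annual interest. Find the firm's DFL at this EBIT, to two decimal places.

1.74

Annual interest charges come to R$298,936.00.
DFL = EBIT ÷ (EBIT − I) = R$702,000 ÷ (R$702,000 − R$298,936.00) = R$702,000 ÷ R$403,064.00 = 1.7417.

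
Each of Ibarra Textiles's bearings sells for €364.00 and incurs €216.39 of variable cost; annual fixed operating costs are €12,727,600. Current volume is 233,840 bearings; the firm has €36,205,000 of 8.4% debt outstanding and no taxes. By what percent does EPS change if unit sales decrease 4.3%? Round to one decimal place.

-7.9%

Total contribution margin = 233,840 × €147.61 = €34,517,122.40.
EBIT = €34,517,122.40 − €12,727,600 = €21,789,522.40.
Interest = €3,041,220.00, so EBIT − I = €18,748,302.40.
DCL = total CM / (EBIT − I) = €34,517,122.40 / €18,748,302.40 = 1.8411.
%ΔEPS = DCL × %ΔSales = 1.8411 × -4.3% = -7.9%.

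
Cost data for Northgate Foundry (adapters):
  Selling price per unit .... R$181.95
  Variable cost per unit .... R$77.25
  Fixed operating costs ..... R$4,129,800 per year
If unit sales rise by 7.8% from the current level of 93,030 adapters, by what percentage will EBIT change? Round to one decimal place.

Contribution at this volume is 93,030 × R$104.70 = R$9,740,241.00.
Operating income = contribution − fixed costs = R$9,740,241.00 − R$4,129,800 = R$5,610,441.00.
Degree of operating leverage = R$9,740,241.00 / R$5,610,441.00 = 1.7361.
So EBIT moves 1.7361 × (+7.8%) = +13.5%.

+13.5%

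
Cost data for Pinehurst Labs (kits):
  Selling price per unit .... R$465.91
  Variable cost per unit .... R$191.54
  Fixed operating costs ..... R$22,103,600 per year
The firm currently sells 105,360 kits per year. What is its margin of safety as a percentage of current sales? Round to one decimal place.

23.5%

Each unit contributes R$465.91 − R$191.54 = R$274.37. Break-even units = R$22,103,600 ÷ R$274.37 = 80,561.29; break-even revenue = 80,561.29 × R$465.91 = R$37,534,308.69.
Actual sales revenue = 105,360 × R$465.91 = R$49,088,277.60.
Margin of safety = (R$49,088,277.60 − R$37,534,308.69) ÷ R$49,088,277.60 = 23.5%.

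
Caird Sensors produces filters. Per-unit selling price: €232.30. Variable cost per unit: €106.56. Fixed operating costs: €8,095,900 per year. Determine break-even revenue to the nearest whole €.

€14,956,876

Contribution margin per unit = €232.30 − €106.56 = €125.74, a CM ratio of €125.74 ÷ €232.30 = 0.5413.
Break-even sales = FC ÷ CM ratio = €8,095,900 × €232.30 / €125.74 = €14,956,876.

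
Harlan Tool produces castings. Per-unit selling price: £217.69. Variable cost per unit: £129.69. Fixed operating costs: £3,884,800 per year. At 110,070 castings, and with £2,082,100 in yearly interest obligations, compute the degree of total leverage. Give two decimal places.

2.60

Contribution at this volume is 110,070 × £88.00 = £9,686,160.00.
EBIT = £9,686,160.00 − £3,884,800 = £5,801,360.00. Interest = £2,082,100.00.
DOL = £9,686,160.00 ÷ £5,801,360.00 = 1.6696; DFL = £5,801,360.00 ÷ £3,719,260.00 = 1.5598.
Combined leverage = 1.6696 × 1.5598 = 2.6042.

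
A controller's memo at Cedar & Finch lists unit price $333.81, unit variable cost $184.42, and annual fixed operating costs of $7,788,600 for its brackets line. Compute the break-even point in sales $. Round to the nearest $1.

CM per unit = $333.81 − $184.42 = $149.39; CM ratio = $149.39 / $333.81 = 0.4475.
Break-even revenue = fixed costs × price ÷ CM = $7,788,600 × $333.81 ÷ $149.39 = $17,403,525.

$17,403,525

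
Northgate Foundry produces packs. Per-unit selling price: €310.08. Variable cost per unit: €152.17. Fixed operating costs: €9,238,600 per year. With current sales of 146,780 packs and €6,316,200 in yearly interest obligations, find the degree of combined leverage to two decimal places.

Contribution at this volume is 146,780 × €157.91 = €23,178,029.80.
EBIT = €23,178,029.80 − €9,238,600 = €13,939,429.80. Interest = €6,316,200.00.
DOL = €23,178,029.80 ÷ €13,939,429.80 = 1.6628; DFL = €13,939,429.80 ÷ €7,623,229.80 = 1.8285.
DCL = DOL × DFL = 1.6628 × 1.8285 = 3.0404.

3.04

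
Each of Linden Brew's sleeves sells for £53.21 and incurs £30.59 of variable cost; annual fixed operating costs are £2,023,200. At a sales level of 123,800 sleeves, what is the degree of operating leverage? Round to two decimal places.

Contribution at this volume is 123,800 × £22.62 = £2,800,356.00.
Operating income = contribution − fixed costs = £2,800,356.00 − £2,023,200 = £777,156.00.
So DOL = total CM / EBIT = £2,800,356.00 / £777,156.00 = 3.6033.

3.60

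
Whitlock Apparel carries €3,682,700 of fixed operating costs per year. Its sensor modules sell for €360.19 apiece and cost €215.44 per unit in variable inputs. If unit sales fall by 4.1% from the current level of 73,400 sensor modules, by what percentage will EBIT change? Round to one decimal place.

At 73,400 units, contribution = 73,400 × €144.75 = €10,624,650.00.
Subtracting fixed costs: EBIT = €10,624,650.00 − €3,682,700 = €6,941,950.00.
DOL = contribution ÷ EBIT = €10,624,650.00 ÷ €6,941,950.00 = 1.5305.
So EBIT moves 1.5305 × (-4.1%) = -6.3%.

-6.3%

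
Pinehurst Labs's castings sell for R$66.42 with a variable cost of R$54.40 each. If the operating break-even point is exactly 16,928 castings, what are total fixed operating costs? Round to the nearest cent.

R$203,474.56

Contribution margin per unit = R$66.42 − R$54.40 = R$12.02.
Since BE = FC / CM, FC = 16,928 × R$12.02 = R$203,474.56.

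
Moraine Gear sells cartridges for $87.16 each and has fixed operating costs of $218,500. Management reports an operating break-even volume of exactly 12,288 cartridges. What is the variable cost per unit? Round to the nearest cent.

$69.38

At break-even, FC = Q × (P − VC), so P − VC = $218,500 ÷ 12,288 = $17.7816.
Hence VC = price − CM = $87.16 − $17.7816 = $69.38.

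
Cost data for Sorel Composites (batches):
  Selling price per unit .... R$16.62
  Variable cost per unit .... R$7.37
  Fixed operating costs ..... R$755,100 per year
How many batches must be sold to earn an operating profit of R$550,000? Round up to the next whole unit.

Contribution margin per unit = R$16.62 − R$7.37 = R$9.25.
Units = (FC + target) / CM = (R$755,100 + R$550,000) / R$9.25 = 141,091.89, so 141,092 batches.

141,092 batches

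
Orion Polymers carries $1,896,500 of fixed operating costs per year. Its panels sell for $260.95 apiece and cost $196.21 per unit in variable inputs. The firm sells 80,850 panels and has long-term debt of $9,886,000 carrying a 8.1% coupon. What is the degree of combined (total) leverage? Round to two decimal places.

Contribution at this volume is 80,850 × $64.74 = $5,234,229.00.
Operating income = contribution − fixed costs = $5,234,229.00 − $1,896,500 = $3,337,729.00. Interest = $800,766.00, so EBIT − I = $2,536,963.00.
Degree of total leverage = total CM / (EBIT − interest) = $5,234,229.00 / $2,536,963.00 = 2.0632.

2.06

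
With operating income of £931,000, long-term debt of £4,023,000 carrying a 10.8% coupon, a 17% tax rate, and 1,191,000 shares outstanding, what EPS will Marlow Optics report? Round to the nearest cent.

£0.35

Interest = £434,484.00, so EBT = £931,000 − £434,484.00 = £496,516.00.
Net income = £496,516.00 × (1 − 0.17) = £412,108.28.
Per share: £412,108.28 / 1,191,000 shares = £0.35.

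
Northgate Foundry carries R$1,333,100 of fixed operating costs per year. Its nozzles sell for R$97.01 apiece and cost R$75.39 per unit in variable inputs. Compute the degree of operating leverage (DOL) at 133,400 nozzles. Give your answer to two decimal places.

1.86

At 133,400 units, contribution = 133,400 × R$21.62 = R$2,884,108.00.
Subtracting fixed costs: EBIT = R$2,884,108.00 − R$1,333,100 = R$1,551,008.00.
Degree of operating leverage = R$2,884,108.00 / R$1,551,008.00 = 1.8595.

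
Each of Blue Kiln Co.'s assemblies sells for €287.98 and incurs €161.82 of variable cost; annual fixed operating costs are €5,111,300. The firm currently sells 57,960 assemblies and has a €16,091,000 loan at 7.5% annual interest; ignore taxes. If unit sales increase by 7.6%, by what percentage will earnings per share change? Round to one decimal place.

+55.9%

At 57,960 units, contribution = 57,960 × €126.16 = €7,312,233.60.
Subtracting fixed costs: EBIT = €7,312,233.60 − €5,111,300 = €2,200,933.60.
After interest of €1,206,825.00, pre-tax earnings = €994,108.60.
DCL = total CM / (EBIT − I) = €7,312,233.60 / €994,108.60 = 7.3556.
EPS therefore changes by 7.3556 × (+7.6%) = +55.9%.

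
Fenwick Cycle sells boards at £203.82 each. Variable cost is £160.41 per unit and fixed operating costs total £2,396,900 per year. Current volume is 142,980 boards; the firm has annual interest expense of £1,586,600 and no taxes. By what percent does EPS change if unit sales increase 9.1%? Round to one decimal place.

+25.4%

Total contribution margin = 142,980 × £43.41 = £6,206,761.80.
Subtracting fixed costs: EBIT = £6,206,761.80 − £2,396,900 = £3,809,861.80.
Interest = £1,586,600.00, so EBIT − I = £2,223,261.80.
DCL = total CM / (EBIT − I) = £6,206,761.80 / £2,223,261.80 = 2.7917.
%ΔEPS = DCL × %ΔSales = 2.7917 × +9.1% = +25.4%.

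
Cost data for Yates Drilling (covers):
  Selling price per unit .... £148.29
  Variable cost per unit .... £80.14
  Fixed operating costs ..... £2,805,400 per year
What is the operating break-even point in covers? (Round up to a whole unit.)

Unit CM = price − variable cost = £148.29 − £80.14 = £68.15.
Break-even Q = £2,805,400 / £68.15 = 41,165.08 → 41,166 covers.

41,166 covers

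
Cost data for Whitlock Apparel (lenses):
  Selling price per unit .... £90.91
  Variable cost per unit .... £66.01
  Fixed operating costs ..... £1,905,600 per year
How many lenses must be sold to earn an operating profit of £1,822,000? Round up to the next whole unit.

149,703 lenses

Unit CM = price − variable cost = £90.91 − £66.01 = £24.90.
Need Q such that Q × £24.90 − £1,905,600 = £1,822,000, i.e. Q = £3,727,600 / £24.90 = 149,702.81 → 149,703.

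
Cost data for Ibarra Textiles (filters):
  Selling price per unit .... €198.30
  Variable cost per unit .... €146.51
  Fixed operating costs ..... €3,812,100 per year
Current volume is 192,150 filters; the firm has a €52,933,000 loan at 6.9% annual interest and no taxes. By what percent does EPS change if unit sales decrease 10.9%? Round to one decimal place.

Contribution at this volume is 192,150 × €51.79 = €9,951,448.50.
Subtracting fixed costs: EBIT = €9,951,448.50 − €3,812,100 = €6,139,348.50.
After interest of €3,652,377.00, pre-tax earnings = €2,486,971.50.
DCL = total CM / (EBIT − I) = €9,951,448.50 / €2,486,971.50 = 4.0014.
EPS therefore changes by 4.0014 × (-10.9%) = -43.6%.

-43.6%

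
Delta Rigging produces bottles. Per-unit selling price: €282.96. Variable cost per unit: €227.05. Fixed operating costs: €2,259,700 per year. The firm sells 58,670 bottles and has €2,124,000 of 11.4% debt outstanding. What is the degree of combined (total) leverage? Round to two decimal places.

4.21

Total contribution margin = 58,670 × €55.91 = €3,280,239.70.
Subtracting fixed costs: EBIT = €3,280,239.70 − €2,259,700 = €1,020,539.70. Interest = €242,136.00, so EBIT − I = €778,403.70.
Degree of total leverage = total CM / (EBIT − interest) = €3,280,239.70 / €778,403.70 = 4.2141.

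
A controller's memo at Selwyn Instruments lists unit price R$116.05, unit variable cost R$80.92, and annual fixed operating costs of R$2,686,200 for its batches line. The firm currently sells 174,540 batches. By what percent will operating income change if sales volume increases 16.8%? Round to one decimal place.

+29.9%

Total contribution margin = 174,540 × R$35.13 = R$6,131,590.20.
Operating income = contribution − fixed costs = R$6,131,590.20 − R$2,686,200 = R$3,445,390.20.
So DOL = total CM / EBIT = R$6,131,590.20 / R$3,445,390.20 = 1.7797.
Operating income changes by 1.7797 × +16.8% = +29.9%.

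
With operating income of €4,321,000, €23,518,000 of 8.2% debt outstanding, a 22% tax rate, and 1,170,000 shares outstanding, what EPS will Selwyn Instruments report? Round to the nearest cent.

Pre-tax income = €4,321,000 − €1,928,476.00 = €2,392,524.00.
Net income = €2,392,524.00 × (1 − 0.22) = €1,866,168.72.
EPS = €1,866,168.72 ÷ 1,170,000 = €1.60.

€1.60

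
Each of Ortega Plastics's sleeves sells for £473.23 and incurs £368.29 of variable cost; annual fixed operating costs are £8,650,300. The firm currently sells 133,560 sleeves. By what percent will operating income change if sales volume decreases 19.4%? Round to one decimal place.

-50.7%

Contribution at this volume is 133,560 × £104.94 = £14,015,786.40.
Subtracting fixed costs: EBIT = £14,015,786.40 − £8,650,300 = £5,365,486.40.
DOL = contribution ÷ EBIT = £14,015,786.40 ÷ £5,365,486.40 = 2.6122.
Operating income changes by 2.6122 × -19.4% = -50.7%.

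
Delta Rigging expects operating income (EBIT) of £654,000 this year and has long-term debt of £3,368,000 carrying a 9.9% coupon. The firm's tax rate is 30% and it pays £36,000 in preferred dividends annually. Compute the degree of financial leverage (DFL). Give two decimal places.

Annual interest charges come to £333,432.00.
Pre-tax preferred-dividend burden = £36,000 ÷ (1 − 0.30) = £51,428.57.
DFL = EBIT ÷ [EBIT − I − D_p/(1−t)] = £654,000 ÷ [£654,000 − £333,432.00 − £51,428.57] = £654,000 ÷ £269,139.43 = 2.4300.

2.43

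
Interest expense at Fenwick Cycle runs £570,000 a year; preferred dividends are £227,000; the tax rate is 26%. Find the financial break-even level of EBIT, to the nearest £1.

Grossing the preferred dividend up to pre-tax terms: £227,000 / (1 − 0.26) = £306,756.76.
EPS = 0 when EBIT covers interest plus the pre-tax preferred burden: £570,000 + £306,756.76 = £876,756.76.

£876,757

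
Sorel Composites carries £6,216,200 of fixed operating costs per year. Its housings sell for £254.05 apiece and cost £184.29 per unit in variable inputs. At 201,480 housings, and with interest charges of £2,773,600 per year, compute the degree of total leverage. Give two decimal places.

At 201,480 units, contribution = 201,480 × £69.76 = £14,055,244.80.
EBIT = £14,055,244.80 − £6,216,200 = £7,839,044.80. Interest = £2,773,600.00, so EBIT − I = £5,065,444.80.
Degree of total leverage = total CM / (EBIT − interest) = £14,055,244.80 / £5,065,444.80 = 2.7747.

2.77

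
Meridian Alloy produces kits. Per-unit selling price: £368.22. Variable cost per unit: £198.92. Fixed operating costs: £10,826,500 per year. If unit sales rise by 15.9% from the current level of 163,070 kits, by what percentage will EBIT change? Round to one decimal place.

Total contribution margin = 163,070 × £169.30 = £27,607,751.00.
Operating income = contribution − fixed costs = £27,607,751.00 − £10,826,500 = £16,781,251.00.
DOL = contribution ÷ EBIT = £27,607,751.00 ÷ £16,781,251.00 = 1.6452.
So EBIT moves 1.6452 × (+15.9%) = +26.2%.

+26.2%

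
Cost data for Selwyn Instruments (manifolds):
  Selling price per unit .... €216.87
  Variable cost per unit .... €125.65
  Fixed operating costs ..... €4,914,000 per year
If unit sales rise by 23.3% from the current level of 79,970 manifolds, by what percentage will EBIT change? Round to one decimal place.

+71.4%

Total contribution margin = 79,970 × €91.22 = €7,294,863.40.
Operating income = contribution − fixed costs = €7,294,863.40 − €4,914,000 = €2,380,863.40.
DOL = contribution ÷ EBIT = €7,294,863.40 ÷ €2,380,863.40 = 3.0640.
%ΔEBIT = DOL × %ΔSales = 3.0640 × +23.3% = +71.4%.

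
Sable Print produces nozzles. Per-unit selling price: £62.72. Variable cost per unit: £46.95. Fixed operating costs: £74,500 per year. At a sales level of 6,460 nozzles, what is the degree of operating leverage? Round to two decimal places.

3.72

Total contribution margin = 6,460 × £15.77 = £101,874.20.
Operating income = contribution − fixed costs = £101,874.20 − £74,500 = £27,374.20.
DOL = contribution ÷ EBIT = £101,874.20 ÷ £27,374.20 = 3.7215.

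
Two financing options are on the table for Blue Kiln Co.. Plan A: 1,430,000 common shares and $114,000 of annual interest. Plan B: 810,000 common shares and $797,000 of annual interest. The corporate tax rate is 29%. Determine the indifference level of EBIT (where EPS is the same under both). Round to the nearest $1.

$1,689,306

Set EPS_A = EPS_B: (EBIT − $114,000)(1 − 0.29) ÷ 1,430,000 = (EBIT − $797,000)(1 − 0.29) ÷ 810,000.
The (1 − t) factor cancels: (EBIT − 114,000) × 810,000 = (EBIT − 797,000) × 1,430,000.
EBIT × (1,430,000 − 810,000) = 797,000 × 1,430,000 − 114,000 × 810,000 = 1,047,370,000,000, so EBIT = 1,047,370,000,000 ÷ 620,000 = 1,689,306.45.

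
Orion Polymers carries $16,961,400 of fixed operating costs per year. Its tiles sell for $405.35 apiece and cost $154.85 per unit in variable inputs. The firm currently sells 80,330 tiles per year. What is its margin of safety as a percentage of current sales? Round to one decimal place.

Unit CM = price − variable cost = $405.35 − $154.85 = $250.50. Break-even units = $16,961,400 ÷ $250.50 = 67,710.18; break-even revenue = 67,710.18 × $405.35 = $27,446,321.32.
Actual sales revenue = 80,330 × $405.35 = $32,561,765.50.
Margin of safety = ($32,561,765.50 − $27,446,321.32) ÷ $32,561,765.50 = 15.7%.

15.7%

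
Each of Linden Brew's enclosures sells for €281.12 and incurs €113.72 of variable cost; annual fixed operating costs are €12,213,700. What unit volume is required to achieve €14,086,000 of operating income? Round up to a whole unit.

157,107 enclosures

Each unit contributes €281.12 − €113.72 = €167.40.
Units = (FC + target) / CM = (€12,213,700 + €14,086,000) / €167.40 = 157,106.93, so 157,107 enclosures.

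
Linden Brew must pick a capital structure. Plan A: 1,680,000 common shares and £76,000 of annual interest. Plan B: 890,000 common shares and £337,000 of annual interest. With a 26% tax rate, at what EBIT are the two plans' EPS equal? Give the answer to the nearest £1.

£631,038

Set EPS_A = EPS_B: (EBIT − £76,000)(1 − 0.26) ÷ 1,680,000 = (EBIT − £337,000)(1 − 0.26) ÷ 890,000.
Cancelling (1 − t) and cross-multiplying: 890,000·(EBIT − 76,000) = 1,680,000·(EBIT − 337,000).
Solving, EBIT = (337,000·1,680,000 − 76,000·890,000) / (1,680,000 − 890,000) = 498,520,000,000 / 790,000 = 631,037.97.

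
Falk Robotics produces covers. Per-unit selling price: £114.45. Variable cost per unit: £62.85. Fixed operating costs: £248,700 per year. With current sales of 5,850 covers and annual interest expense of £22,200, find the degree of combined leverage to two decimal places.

Total contribution margin = 5,850 × £51.60 = £301,860.00.
Subtracting fixed costs: EBIT = £301,860.00 − £248,700 = £53,160.00. Interest = £22,200.00.
DOL = £301,860.00 ÷ £53,160.00 = 5.6783; DFL = £53,160.00 ÷ £30,960.00 = 1.7171.
Combined leverage = 5.6783 × 1.7171 = 9.7502.

9.75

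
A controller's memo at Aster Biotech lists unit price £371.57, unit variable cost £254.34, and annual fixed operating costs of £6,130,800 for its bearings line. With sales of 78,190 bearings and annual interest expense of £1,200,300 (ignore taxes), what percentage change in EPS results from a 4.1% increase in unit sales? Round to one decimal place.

+20.5%

At 78,190 units, contribution = 78,190 × £117.23 = £9,166,213.70.
EBIT = £9,166,213.70 − £6,130,800 = £3,035,413.70.
After interest of £1,200,300.00, pre-tax earnings = £1,835,113.70.
DCL = total CM / (EBIT − I) = £9,166,213.70 / £1,835,113.70 = 4.9949.
%ΔEPS = DCL × %ΔSales = 4.9949 × +4.1% = +20.5%.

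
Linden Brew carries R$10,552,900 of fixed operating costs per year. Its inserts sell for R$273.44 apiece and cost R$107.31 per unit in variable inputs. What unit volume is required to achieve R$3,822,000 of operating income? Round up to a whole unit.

Unit CM = price − variable cost = R$273.44 − R$107.31 = R$166.13.
Need Q such that Q × R$166.13 − R$10,552,900 = R$3,822,000, i.e. Q = R$14,374,900 / R$166.13 = 86,528.02 → 86,529.

86,529 inserts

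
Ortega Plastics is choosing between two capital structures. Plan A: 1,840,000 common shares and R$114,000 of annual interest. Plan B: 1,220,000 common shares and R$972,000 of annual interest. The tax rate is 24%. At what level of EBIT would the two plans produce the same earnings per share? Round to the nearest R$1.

R$2,660,323

At indifference, (EBIT − 114,000)(1 − t)/1,840,000 = (EBIT − 972,000)(1 − t)/1,220,000.
Cancelling (1 − t) and cross-multiplying: 1,220,000·(EBIT − 114,000) = 1,840,000·(EBIT − 972,000).
Solving, EBIT = (972,000·1,840,000 − 114,000·1,220,000) / (1,840,000 − 1,220,000) = 1,649,400,000,000 / 620,000 = 2,660,322.58.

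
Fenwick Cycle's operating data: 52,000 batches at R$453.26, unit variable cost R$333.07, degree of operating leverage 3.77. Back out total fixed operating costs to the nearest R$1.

R$4,592,087

At 52,000 units, contribution = 52,000 × R$120.19 = R$6,249,880.00.
Since DOL = CM ÷ EBIT, EBIT = R$6,249,880.00 ÷ 3.77 = R$1,657,793.10.
And FC = contribution − EBIT = R$6,249,880.00 − R$1,657,793.10 = R$4,592,087.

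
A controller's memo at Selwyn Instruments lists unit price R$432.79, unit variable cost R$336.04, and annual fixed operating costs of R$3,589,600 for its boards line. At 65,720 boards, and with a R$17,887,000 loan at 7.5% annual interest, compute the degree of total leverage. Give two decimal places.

4.45

Contribution at this volume is 65,720 × R$96.75 = R$6,358,410.00.
Operating income = contribution − fixed costs = R$6,358,410.00 − R$3,589,600 = R$2,768,810.00. Interest = R$1,341,525.00.
DOL = R$6,358,410.00 ÷ R$2,768,810.00 = 2.2964; DFL = R$2,768,810.00 ÷ R$1,427,285.00 = 1.9399.
DCL = DOL × DFL = 2.2964 × 1.9399 = 4.4548.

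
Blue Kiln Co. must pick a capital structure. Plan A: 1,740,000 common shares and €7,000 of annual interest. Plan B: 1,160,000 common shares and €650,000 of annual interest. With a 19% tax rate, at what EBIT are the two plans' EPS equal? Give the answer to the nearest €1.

At indifference, (EBIT − 7,000)(1 − t)/1,740,000 = (EBIT − 650,000)(1 − t)/1,160,000.
Cancelling (1 − t) and cross-multiplying: 1,160,000·(EBIT − 7,000) = 1,740,000·(EBIT − 650,000).
Solving, EBIT = (650,000·1,740,000 − 7,000·1,160,000) / (1,740,000 − 1,160,000) = 1,122,880,000,000 / 580,000 = 1,936,000.00.

€1,936,000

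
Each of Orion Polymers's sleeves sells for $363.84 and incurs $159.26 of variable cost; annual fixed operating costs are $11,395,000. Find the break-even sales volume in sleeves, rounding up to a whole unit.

55,700 sleeves

Each unit contributes $363.84 − $159.26 = $204.58.
Break-even Q = $11,395,000 / $204.58 = 55,699.48 → 55,700 sleeves.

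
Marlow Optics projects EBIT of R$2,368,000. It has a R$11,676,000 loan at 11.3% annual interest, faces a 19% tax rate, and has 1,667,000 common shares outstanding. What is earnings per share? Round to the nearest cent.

Interest = R$1,319,388.00, so EBT = R$2,368,000 − R$1,319,388.00 = R$1,048,612.00.
After tax at 19%: net income = R$1,048,612.00 × 0.81 = R$849,375.72.
Per share: R$849,375.72 / 1,667,000 shares = R$0.51.

R$0.51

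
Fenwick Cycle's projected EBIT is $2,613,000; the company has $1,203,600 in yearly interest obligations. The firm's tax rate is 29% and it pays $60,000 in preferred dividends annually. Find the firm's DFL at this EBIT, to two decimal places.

Interest = $1,203,600.00.
Pre-tax preferred-dividend burden = $60,000 ÷ (1 − 0.29) = $84,507.04.
DFL = EBIT ÷ [EBIT − I − D_p/(1−t)] = $2,613,000 ÷ [$2,613,000 − $1,203,600.00 − $84,507.04] = $2,613,000 ÷ $1,324,892.96 = 1.9722.

1.97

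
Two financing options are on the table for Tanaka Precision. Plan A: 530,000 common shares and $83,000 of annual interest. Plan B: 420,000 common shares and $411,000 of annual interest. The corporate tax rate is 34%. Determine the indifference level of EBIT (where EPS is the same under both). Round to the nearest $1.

$1,663,364

Set EPS_A = EPS_B: (EBIT − $83,000)(1 − 0.34) ÷ 530,000 = (EBIT − $411,000)(1 − 0.34) ÷ 420,000.
Cancelling (1 − t) and cross-multiplying: 420,000·(EBIT − 83,000) = 530,000·(EBIT − 411,000).
Solving, EBIT = (411,000·530,000 − 83,000·420,000) / (530,000 − 420,000) = 182,970,000,000 / 110,000 = 1,663,363.64.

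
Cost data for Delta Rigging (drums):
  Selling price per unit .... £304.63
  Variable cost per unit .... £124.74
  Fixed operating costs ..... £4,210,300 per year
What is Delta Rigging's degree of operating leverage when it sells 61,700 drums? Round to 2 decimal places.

Total contribution margin = 61,700 × £179.89 = £11,099,213.00.
Operating income = contribution − fixed costs = £11,099,213.00 − £4,210,300 = £6,888,913.00.
Degree of operating leverage = £11,099,213.00 / £6,888,913.00 = 1.6112.

1.61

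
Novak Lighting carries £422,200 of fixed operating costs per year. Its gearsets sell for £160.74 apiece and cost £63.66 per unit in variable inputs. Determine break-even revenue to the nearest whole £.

£699,057

Contribution margin per unit = £160.74 − £63.66 = £97.08, a CM ratio of £97.08 ÷ £160.74 = 0.6040.
Break-even revenue = fixed costs × price ÷ CM = £422,200 × £160.74 ÷ £97.08 = £699,057.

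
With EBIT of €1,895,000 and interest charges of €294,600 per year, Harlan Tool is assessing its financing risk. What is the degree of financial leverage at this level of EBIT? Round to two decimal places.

Annual interest charges come to €294,600.00.
DFL = EBIT ÷ (EBIT − I) = €1,895,000 ÷ (€1,895,000 − €294,600.00) = €1,895,000 ÷ €1,600,400.00 = 1.1841.

1.18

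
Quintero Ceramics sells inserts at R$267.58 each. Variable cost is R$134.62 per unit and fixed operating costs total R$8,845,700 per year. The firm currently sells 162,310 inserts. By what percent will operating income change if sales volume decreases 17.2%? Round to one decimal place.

At 162,310 units, contribution = 162,310 × R$132.96 = R$21,580,737.60.
Operating income = contribution − fixed costs = R$21,580,737.60 − R$8,845,700 = R$12,735,037.60.
DOL = contribution ÷ EBIT = R$21,580,737.60 ÷ R$12,735,037.60 = 1.6946.
Operating income changes by 1.6946 × -17.2% = -29.1%.

-29.1%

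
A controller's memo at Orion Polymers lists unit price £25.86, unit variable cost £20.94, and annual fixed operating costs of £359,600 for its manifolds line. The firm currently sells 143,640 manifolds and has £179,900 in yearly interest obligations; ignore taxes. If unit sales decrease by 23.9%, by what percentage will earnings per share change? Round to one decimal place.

At 143,640 units, contribution = 143,640 × £4.92 = £706,708.80.
EBIT = £706,708.80 − £359,600 = £347,108.80.
Interest = £179,900.00, so EBIT − I = £167,208.80.
Degree of combined leverage = contribution ÷ (EBIT − I) = £706,708.80 ÷ £167,208.80 = 4.2265.
EPS therefore changes by 4.2265 × (-23.9%) = -101.0%.

-101.0%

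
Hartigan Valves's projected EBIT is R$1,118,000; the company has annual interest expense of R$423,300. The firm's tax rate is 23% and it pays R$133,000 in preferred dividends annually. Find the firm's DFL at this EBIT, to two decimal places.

2.14

Annual interest charges come to R$423,300.00.
Preferred dividends grossed up pre-tax: R$133,000 / (1 − 0.23) = R$172,727.27.
DFL = EBIT ÷ [EBIT − I − D_p/(1−t)] = R$1,118,000 ÷ [R$1,118,000 − R$423,300.00 − R$172,727.27] = R$1,118,000 ÷ R$521,972.73 = 2.1419.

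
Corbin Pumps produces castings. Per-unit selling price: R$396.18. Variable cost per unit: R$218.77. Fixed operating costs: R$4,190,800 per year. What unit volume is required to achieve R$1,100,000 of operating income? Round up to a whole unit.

Each unit contributes R$396.18 − R$218.77 = R$177.41.
Need Q such that Q × R$177.41 − R$4,190,800 = R$1,100,000, i.e. Q = R$5,290,800 / R$177.41 = 29,822.45 → 29,823.

29,823 castings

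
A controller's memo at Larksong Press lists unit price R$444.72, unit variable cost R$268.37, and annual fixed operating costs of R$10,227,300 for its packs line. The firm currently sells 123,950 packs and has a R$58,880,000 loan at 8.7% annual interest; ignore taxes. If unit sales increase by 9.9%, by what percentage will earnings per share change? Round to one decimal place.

+33.2%

Total contribution margin = 123,950 × R$176.35 = R$21,858,582.50.
Subtracting fixed costs: EBIT = R$21,858,582.50 − R$10,227,300 = R$11,631,282.50.
Interest = R$5,122,560.00, so EBIT − I = R$6,508,722.50.
Degree of combined leverage = contribution ÷ (EBIT − I) = R$21,858,582.50 ÷ R$6,508,722.50 = 3.3584.
%ΔEPS = DCL × %ΔSales = 3.3584 × +9.9% = +33.2%.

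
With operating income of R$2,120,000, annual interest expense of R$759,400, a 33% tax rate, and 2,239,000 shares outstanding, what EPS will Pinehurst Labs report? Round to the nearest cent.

Pre-tax income = R$2,120,000 − R$759,400.00 = R$1,360,600.00.
Net income = R$1,360,600.00 × (1 − 0.33) = R$911,602.00.
Per share: R$911,602.00 / 2,239,000 shares = R$0.41.

R$0.41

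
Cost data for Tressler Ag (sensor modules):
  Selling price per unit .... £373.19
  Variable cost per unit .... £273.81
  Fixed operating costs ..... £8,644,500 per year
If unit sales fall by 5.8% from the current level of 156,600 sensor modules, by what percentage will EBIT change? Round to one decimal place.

At 156,600 units, contribution = 156,600 × £99.38 = £15,562,908.00.
EBIT = £15,562,908.00 − £8,644,500 = £6,918,408.00.
So DOL = total CM / EBIT = £15,562,908.00 / £6,918,408.00 = 2.2495.
So EBIT moves 2.2495 × (-5.8%) = -13.0%.

-13.0%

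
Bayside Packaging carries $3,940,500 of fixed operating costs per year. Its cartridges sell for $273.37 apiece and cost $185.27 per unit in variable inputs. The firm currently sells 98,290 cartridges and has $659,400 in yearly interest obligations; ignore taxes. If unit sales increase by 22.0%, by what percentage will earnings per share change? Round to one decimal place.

At 98,290 units, contribution = 98,290 × $88.10 = $8,659,349.00.
Subtracting fixed costs: EBIT = $8,659,349.00 − $3,940,500 = $4,718,849.00.
Interest = $659,400.00, so EBIT − I = $4,059,449.00.
Degree of combined leverage = contribution ÷ (EBIT − I) = $8,659,349.00 ÷ $4,059,449.00 = 2.1331.
EPS therefore changes by 2.1331 × (+22.0%) = +46.9%.

+46.9%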